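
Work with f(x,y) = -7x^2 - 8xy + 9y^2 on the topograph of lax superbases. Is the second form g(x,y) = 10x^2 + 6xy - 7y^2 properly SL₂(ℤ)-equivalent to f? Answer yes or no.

D₁ = 316, D₂ = 316
river cycle of f (length 6): (9, 8, -7), (-7, 6, 10), (10, 14, -3), (-3, 16, 5), (5, 14, -6), (-6, 10, 9)
river cycle of g (length 6): (-7, 8, 9), (9, 10, -6), (-6, 14, 5), (5, 16, -3), (-3, 14, 10), (10, 6, -7)
cycles differ ⇒ inequivalent

no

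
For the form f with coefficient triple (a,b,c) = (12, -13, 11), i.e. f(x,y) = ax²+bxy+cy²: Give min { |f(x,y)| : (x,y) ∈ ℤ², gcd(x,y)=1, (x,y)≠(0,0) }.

translate: b→11 (≡-13 mod 24), so (12,-13,11)→(12,11,10)
flip: (12,11,10)→(10,-11,12)
translate: b→9 (≡-11 mod 20), so (10,-11,12)→(10,9,11)
reduced (well bottom): (10,9,11) with a≤c, −a<b≤a
well minimum = a = 10

10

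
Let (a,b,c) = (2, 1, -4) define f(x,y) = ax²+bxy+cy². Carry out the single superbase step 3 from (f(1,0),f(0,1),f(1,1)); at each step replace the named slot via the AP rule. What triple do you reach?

start (2,-4,-1) = (f(1,0),f(0,1),f(1,1))
replace slot 3: 2·(2+(-4)) − (-1) = -3 → (2,-4,-3)

2,-4,-3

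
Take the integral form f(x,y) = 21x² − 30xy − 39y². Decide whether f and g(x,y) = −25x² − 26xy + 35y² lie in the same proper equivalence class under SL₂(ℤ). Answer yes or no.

D₁ = 4176, D₂ = 4176
river cycle of f (length 10): (-39, 30, 21), (21, 54, -15), (-15, 36, 48), (48, 60, -3), (-3, 60, 48), (48, 36, -15), (-15, 54, 21), (21, 30, -39), (-39, 48, 12), (12, 48, -39)
river cycle of g (length 20): (35, 26, -25), (-25, 24, 36), (36, 48, -13), (-13, 56, 20), (20, 64, -1), (-1, 64, 20), (20, 56, -13), (-13, 48, 36), (36, 24, -25), (-25, 26, 35), … (10 more)
cycles differ ⇒ inequivalent

no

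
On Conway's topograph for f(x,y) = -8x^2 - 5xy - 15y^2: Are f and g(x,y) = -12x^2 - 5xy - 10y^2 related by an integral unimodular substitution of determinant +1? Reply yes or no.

D₁ = -455, D₂ = -455
f is negative-definite; reduce −f:
−f: reduced (well bottom): (8,5,15) with a≤c, −a<b≤a
flip sign back: reduced form of f is (-8,-5,-15)
g is negative-definite; reduce −g:
−g: flip: (12,5,10)→(10,-5,12)
−g: reduced (well bottom): (10,-5,12) with a≤c, −a<b≤a
flip sign back: reduced form of g is (-10,5,-12)
reduced forms (-8, -5, -15) vs (-10, 5, -12) ⇒ inequivalent

no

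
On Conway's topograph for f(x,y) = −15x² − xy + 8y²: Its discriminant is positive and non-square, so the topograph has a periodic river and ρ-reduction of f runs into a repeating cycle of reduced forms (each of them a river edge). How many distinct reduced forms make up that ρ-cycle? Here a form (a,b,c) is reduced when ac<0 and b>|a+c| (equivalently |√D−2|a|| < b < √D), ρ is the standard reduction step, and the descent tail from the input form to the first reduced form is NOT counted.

D = 481, ⌊√D⌋ = 21
descent: ρ → (8,17,-6)  [lands on river]
river: ρ → (-6,19,5)
river: ρ → (5,21,-2)
river: ρ → (-2,19,15)
river: ρ → (15,11,-6)
river: ρ → (-6,13,13)
river: ρ → (13,13,-6)
river: ρ → (-6,11,15)
river: ρ → (15,19,-2)
river: ρ → (-2,21,5)
river: ρ → (5,19,-6)
river: ρ → (-6,17,8)
river: ρ → (8,15,-8)
river: ρ → (-8,17,6)
river: ρ → (6,19,-5)
river: ρ → (-5,21,2)
river: ρ → (2,19,-15)
river: ρ → (-15,11,6)
river: ρ → (6,13,-13)
river: ρ → (-13,13,6)
river: ρ → (6,11,-15)
river: ρ → (-15,19,2)
river: ρ → (2,21,-5)
river: ρ → (-5,19,6)
river: ρ → (6,17,-8)
river: ρ → (-8,15,8)
ρ-cycle length = 26 (tail of 1 descent step not counted)

26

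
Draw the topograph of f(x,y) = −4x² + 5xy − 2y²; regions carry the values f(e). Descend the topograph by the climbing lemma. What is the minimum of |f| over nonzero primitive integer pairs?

translate: b→3 (≡-5 mod 8), so (4,-5,2)→(4,3,1)
flip: (4,3,1)→(1,-3,4)
translate: b→1 (≡-3 mod 2), so (1,-3,4)→(1,1,2)
reduced (well bottom): (1,1,2) with a≤c, −a<b≤a
well minimum |f| = |-1| = 1 (negative-definite)

1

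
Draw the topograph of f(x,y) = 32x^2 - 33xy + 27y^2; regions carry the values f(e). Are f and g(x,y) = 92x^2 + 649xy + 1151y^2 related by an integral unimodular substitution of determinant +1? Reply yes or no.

D₁ = -2367, D₂ = -2367
f: translate: b→31 (≡-33 mod 64), so (32,-33,27)→(32,31,26)
f: flip: (32,31,26)→(26,-31,32)
f: translate: b→21 (≡-31 mod 52), so (26,-31,32)→(26,21,27)
f: reduced (well bottom): (26,21,27) with a≤c, −a<b≤a
g: translate: b→-87 (≡649 mod 184), so (92,649,1151)→(92,-87,27)
g: flip: (92,-87,27)→(27,87,92)
g: translate: b→-21 (≡87 mod 54), so (27,87,92)→(27,-21,26)
g: flip: (27,-21,26)→(26,21,27)
g: reduced (well bottom): (26,21,27) with a≤c, −a<b≤a
reduced forms (26, 21, 27) vs (26, 21, 27) ⇒ equivalent

yes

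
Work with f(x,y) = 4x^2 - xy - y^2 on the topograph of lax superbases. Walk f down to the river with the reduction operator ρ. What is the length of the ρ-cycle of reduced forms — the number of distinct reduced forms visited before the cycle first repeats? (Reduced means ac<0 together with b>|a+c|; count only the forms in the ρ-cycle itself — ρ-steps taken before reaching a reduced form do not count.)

D = 17, ⌊√D⌋ = 4
descent: ρ → (-1,3,2)  [lands on river]
river: ρ → (2,1,-2)
river: ρ → (-2,3,1)
river: ρ → (1,3,-2)
river: ρ → (-2,1,2)
river: ρ → (2,3,-1)
ρ-cycle length = 6 (tail of 1 descent step not counted)

6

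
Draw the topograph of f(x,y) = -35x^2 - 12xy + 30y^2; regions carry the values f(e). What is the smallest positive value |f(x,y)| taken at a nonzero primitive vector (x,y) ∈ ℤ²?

descent: ρ → (30,12,-35)  [lands on river]
river: ρ → (-35,58,7)
river: ρ → (7,54,-51)
river: ρ → (-51,48,10)
river: ρ → (10,52,-41)
river: ρ → (-41,30,21)
river: ρ → (21,54,-17)
river: ρ → (-17,48,30)
closes: descent 1, river 8
min |a| on river = 7

7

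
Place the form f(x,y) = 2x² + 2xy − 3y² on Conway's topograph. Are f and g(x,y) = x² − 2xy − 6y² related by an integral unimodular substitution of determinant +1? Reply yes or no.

D₁ = 28, D₂ = 28
river cycle of f (length 4): (-3, 4, 1), (1, 4, -3), (-3, 2, 2), (2, 2, -3)
river cycle of g (length 4): (1, 4, -3), (-3, 2, 2), (2, 2, -3), (-3, 4, 1)
cycles coincide ⇒ equivalent

yes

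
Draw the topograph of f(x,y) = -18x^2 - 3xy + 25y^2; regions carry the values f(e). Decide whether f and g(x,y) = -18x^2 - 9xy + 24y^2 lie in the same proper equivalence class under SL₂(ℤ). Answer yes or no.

D₁ = 1809, D₂ = 1809
river cycle of f (length 38): (-18, 33, 10), (10, 27, -27), (-27, 27, 10), (10, 33, -18), (-18, 39, 4), (4, 41, -8), (-8, 39, 9), (9, 33, -20), (-20, 7, 22), (22, 37, -5), … (28 more)
river cycle of g (length 14): (24, 9, -18), (-18, 27, 15), (15, 33, -12), (-12, 39, 6), (6, 33, -30), (-30, 27, 9), (9, 27, -30), (-30, 33, 6), (6, 39, -12), (-12, 33, 15), … (4 more)
cycles differ ⇒ inequivalent

no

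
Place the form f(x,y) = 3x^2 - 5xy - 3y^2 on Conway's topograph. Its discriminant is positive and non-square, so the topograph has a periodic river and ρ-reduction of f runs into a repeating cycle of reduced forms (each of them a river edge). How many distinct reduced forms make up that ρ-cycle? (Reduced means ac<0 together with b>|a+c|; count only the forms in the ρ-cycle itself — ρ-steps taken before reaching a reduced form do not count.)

D = 61, ⌊√D⌋ = 7
descent: ρ → (-3,5,3)  [lands on river]
river: ρ → (3,7,-1)
river: ρ → (-1,7,3)
river: ρ → (3,5,-3)
river: ρ → (-3,7,1)
river: ρ → (1,7,-3)
ρ-cycle length = 6 (tail of 1 descent step not counted)

6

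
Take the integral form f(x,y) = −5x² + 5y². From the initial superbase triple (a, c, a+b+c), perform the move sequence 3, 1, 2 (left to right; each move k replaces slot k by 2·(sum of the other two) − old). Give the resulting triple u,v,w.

start (-5,5,0) = (f(1,0),f(0,1),f(1,1))
replace slot 3: 2·((-5)+5) − 0 = 0 → (-5,5,0)
replace slot 1: 2·(5+0) − (-5) = 15 → (15,5,0)
replace slot 2: 2·(15+0) − 5 = 25 → (15,25,0)

15,25,0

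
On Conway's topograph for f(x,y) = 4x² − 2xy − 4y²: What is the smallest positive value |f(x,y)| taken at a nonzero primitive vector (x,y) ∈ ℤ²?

descent: ρ → (-4,2,4)  [lands on river]
river: ρ → (4,6,-2)
river: ρ → (-2,6,4)
river: ρ → (4,2,-4)
river: ρ → (-4,6,2)
river: ρ → (2,6,-4)
closes: descent 1, river 6
min |a| on river = 2

2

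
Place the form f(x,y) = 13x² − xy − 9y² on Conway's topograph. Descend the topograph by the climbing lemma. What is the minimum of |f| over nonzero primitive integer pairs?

descent: ρ → (-9,19,3)  [lands on river]
river: ρ → (3,17,-15)
river: ρ → (-15,13,5)
river: ρ → (5,17,-9)
closes: descent 1, river 4
min |a| on river = 3

3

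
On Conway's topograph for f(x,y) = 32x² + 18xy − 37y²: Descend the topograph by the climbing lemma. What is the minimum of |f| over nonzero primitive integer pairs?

river: ρ → (-37,56,13)
river: ρ → (13,48,-53)
river: ρ → (-53,58,8)
river: ρ → (8,70,-5)
river: ρ → (-5,70,8)
river: ρ → (8,58,-53)
river: ρ → (-53,48,13)
river: ρ → (13,56,-37)
river: ρ → (-37,18,32)
river: ρ → (32,46,-23)
river: ρ → (-23,46,32)
river: ρ → (32,18,-37)
closes: descent 0, river 12
min |a| on river = 5

5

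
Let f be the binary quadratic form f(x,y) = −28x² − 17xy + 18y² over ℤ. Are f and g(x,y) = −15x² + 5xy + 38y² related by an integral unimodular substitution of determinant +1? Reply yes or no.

D₁ = 2305, D₂ = 2305
river cycle of f (length 10): (18, 17, -28), (-28, 39, 7), (7, 45, -10), (-10, 35, 27), (27, 19, -18), (-18, 17, 28), (28, 39, -7), (-7, 45, 10), (10, 35, -27), (-27, 19, 18)
river cycle of g (length 10): (-15, 35, 18), (18, 37, -13), (-13, 41, 12), (12, 31, -28), (-28, 25, 15), (15, 35, -18), (-18, 37, 13), (13, 41, -12), (-12, 31, 28), (28, 25, -15)
cycles differ ⇒ inequivalent

no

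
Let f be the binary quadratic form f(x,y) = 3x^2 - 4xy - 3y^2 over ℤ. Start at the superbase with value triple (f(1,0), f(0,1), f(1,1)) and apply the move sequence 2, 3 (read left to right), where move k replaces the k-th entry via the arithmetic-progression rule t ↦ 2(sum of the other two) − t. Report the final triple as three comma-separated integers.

start (3,-3,-4) = (f(1,0),f(0,1),f(1,1))
replace slot 2: 2·(3+(-4)) − (-3) = 1 → (3,1,-4)
replace slot 3: 2·(3+1) − (-4) = 12 → (3,1,12)

3,1,12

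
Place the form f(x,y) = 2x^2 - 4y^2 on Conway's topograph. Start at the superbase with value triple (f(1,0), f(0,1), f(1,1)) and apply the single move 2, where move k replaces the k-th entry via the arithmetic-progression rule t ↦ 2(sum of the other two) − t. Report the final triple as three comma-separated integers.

start (2,-4,-2) = (f(1,0),f(0,1),f(1,1))
replace slot 2: 2·(2+(-2)) − (-4) = 4 → (2,4,-2)

2,4,-2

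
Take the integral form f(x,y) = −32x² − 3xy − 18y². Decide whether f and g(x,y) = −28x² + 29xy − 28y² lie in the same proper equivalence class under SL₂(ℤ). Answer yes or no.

D₁ = -2295, D₂ = -2295
f is negative-definite; reduce −f:
−f: flip: (32,3,18)→(18,-3,32)
−f: reduced (well bottom): (18,-3,32) with a≤c, −a<b≤a
flip sign back: reduced form of f is (-18,3,-32)
g is negative-definite; reduce −g:
−g: translate: b→27 (≡-29 mod 56), so (28,-29,28)→(28,27,27)
−g: flip: (28,27,27)→(27,-27,28)
−g: translate: b→27 (≡-27 mod 54), so (27,-27,28)→(27,27,28)
−g: reduced (well bottom): (27,27,28) with a≤c, −a<b≤a
flip sign back: reduced form of g is (-27,-27,-28)
reduced forms (-18, 3, -32) vs (-27, -27, -28) ⇒ inequivalent

no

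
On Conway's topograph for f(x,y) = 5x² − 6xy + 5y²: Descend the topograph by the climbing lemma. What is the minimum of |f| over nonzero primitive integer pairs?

translate: b→4 (≡-6 mod 10), so (5,-6,5)→(5,4,4)
flip: (5,4,4)→(4,-4,5)
translate: b→4 (≡-4 mod 8), so (4,-4,5)→(4,4,5)
reduced (well bottom): (4,4,5) with a≤c, −a<b≤a
well minimum = a = 4

4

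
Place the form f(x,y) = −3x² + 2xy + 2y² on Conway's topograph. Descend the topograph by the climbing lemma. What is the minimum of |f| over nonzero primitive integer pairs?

river: ρ → (2,2,-3)
river: ρ → (-3,4,1)
river: ρ → (1,4,-3)
river: ρ → (-3,2,2)
closes: descent 0, river 4
min |a| on river = 1

1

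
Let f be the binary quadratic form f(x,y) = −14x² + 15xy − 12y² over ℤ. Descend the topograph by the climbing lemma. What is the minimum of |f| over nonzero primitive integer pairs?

translate: b→13 (≡-15 mod 28), so (14,-15,12)→(14,13,11)
flip: (14,13,11)→(11,-13,14)
translate: b→9 (≡-13 mod 22), so (11,-13,14)→(11,9,12)
reduced (well bottom): (11,9,12) with a≤c, −a<b≤a
well minimum |f| = |-11| = 11 (negative-definite)

11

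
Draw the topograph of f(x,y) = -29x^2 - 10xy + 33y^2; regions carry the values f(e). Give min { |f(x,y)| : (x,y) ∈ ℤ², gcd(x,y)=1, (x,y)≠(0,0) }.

descent: ρ → (33,10,-29)  [lands on river]
river: ρ → (-29,48,14)
river: ρ → (14,36,-47)
river: ρ → (-47,58,3)
river: ρ → (3,62,-7)
river: ρ → (-7,50,51)
river: ρ → (51,52,-6)
river: ρ → (-6,56,33)
closes: descent 1, river 8
min |a| on river = 3

3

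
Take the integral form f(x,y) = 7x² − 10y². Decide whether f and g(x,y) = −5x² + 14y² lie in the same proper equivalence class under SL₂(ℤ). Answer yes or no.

D₁ = 280, D₂ = 280
river cycle of f (length 4): (7, 14, -3), (-3, 16, 2), (2, 16, -3), (-3, 14, 7)
river cycle of g (length 6): (-5, 10, 9), (9, 8, -6), (-6, 16, 1), (1, 16, -6), (-6, 8, 9), (9, 10, -5)
cycles differ ⇒ inequivalent

no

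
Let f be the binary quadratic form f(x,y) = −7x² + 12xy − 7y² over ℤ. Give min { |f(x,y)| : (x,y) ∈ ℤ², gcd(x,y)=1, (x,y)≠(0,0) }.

translate: b→2 (≡-12 mod 14), so (7,-12,7)→(7,2,2)
flip: (7,2,2)→(2,-2,7)
translate: b→2 (≡-2 mod 4), so (2,-2,7)→(2,2,7)
reduced (well bottom): (2,2,7) with a≤c, −a<b≤a
well minimum |f| = |-2| = 2 (negative-definite)

2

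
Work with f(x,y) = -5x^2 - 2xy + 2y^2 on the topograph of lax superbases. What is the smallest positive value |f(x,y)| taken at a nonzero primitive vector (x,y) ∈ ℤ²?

descent: ρ → (2,6,-1)  [lands on river]
river: ρ → (-1,6,2)
closes: descent 1, river 2
min |a| on river = 1

1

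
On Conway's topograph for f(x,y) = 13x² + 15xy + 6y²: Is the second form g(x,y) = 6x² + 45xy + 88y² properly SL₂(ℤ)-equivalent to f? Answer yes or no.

D₁ = -87, D₂ = -87
f: translate: b→-11 (≡15 mod 26), so (13,15,6)→(13,-11,4)
f: flip: (13,-11,4)→(4,11,13)
f: translate: b→3 (≡11 mod 8), so (4,11,13)→(4,3,6)
f: reduced (well bottom): (4,3,6) with a≤c, −a<b≤a
g: translate: b→-3 (≡45 mod 12), so (6,45,88)→(6,-3,4)
g: flip: (6,-3,4)→(4,3,6)
g: reduced (well bottom): (4,3,6) with a≤c, −a<b≤a
reduced forms (4, 3, 6) vs (4, 3, 6) ⇒ equivalent

yes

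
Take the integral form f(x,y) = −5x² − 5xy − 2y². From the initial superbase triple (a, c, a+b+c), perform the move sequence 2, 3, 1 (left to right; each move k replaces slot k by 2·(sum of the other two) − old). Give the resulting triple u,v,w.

start (-5,-2,-12) = (f(1,0),f(0,1),f(1,1))
replace slot 2: 2·((-5)+(-12)) − (-2) = -32 → (-5,-32,-12)
replace slot 3: 2·((-5)+(-32)) − (-12) = -62 → (-5,-32,-62)
replace slot 1: 2·((-32)+(-62)) − (-5) = -183 → (-183,-32,-62)

-183,-32,-62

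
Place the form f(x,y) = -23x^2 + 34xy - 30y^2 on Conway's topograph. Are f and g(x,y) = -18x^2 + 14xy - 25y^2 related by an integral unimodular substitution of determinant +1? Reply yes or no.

D₁ = -1604, D₂ = -1604
f is negative-definite; reduce −f:
−f: translate: b→12 (≡-34 mod 46), so (23,-34,30)→(23,12,19)
−f: flip: (23,12,19)→(19,-12,23)
−f: reduced (well bottom): (19,-12,23) with a≤c, −a<b≤a
flip sign back: reduced form of f is (-19,12,-23)
g is negative-definite; reduce −g:
−g: reduced (well bottom): (18,-14,25) with a≤c, −a<b≤a
flip sign back: reduced form of g is (-18,14,-25)
reduced forms (-19, 12, -23) vs (-18, 14, -25) ⇒ inequivalent

no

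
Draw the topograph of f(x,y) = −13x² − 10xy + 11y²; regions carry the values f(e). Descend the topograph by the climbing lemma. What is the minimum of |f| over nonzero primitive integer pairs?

descent: ρ → (11,10,-13)  [lands on river]
river: ρ → (-13,16,8)
river: ρ → (8,16,-13)
river: ρ → (-13,10,11)
river: ρ → (11,12,-12)
river: ρ → (-12,12,11)
closes: descent 1, river 6
min |a| on river = 8

8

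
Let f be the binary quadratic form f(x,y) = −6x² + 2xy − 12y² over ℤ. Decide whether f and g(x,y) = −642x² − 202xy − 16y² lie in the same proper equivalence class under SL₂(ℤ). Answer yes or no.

D₁ = -284, D₂ = -284
f is negative-definite; reduce −f:
−f: reduced (well bottom): (6,-2,12) with a≤c, −a<b≤a
flip sign back: reduced form of f is (-6,2,-12)
g is negative-definite; reduce −g:
−g: flip: (642,202,16)→(16,-202,642)
−g: translate: b→-10 (≡-202 mod 32), so (16,-202,642)→(16,-10,6)
−g: flip: (16,-10,6)→(6,10,16)
−g: translate: b→-2 (≡10 mod 12), so (6,10,16)→(6,-2,12)
−g: reduced (well bottom): (6,-2,12) with a≤c, −a<b≤a
flip sign back: reduced form of g is (-6,2,-12)
reduced forms (-6, 2, -12) vs (-6, 2, -12) ⇒ equivalent

yes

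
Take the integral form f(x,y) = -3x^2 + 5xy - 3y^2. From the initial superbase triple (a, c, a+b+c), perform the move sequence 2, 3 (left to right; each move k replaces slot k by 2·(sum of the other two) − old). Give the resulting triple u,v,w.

start (-3,-3,-1) = (f(1,0),f(0,1),f(1,1))
replace slot 2: 2·((-3)+(-1)) − (-3) = -5 → (-3,-5,-1)
replace slot 3: 2·((-3)+(-5)) − (-1) = -15 → (-3,-5,-15)

-3,-5,-15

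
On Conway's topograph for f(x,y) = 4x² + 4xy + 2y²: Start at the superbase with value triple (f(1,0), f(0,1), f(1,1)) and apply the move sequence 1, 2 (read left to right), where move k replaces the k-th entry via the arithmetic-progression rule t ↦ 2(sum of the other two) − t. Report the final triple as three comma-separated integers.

start (4,2,10) = (f(1,0),f(0,1),f(1,1))
replace slot 1: 2·(2+10) − 4 = 20 → (20,2,10)
replace slot 2: 2·(20+10) − 2 = 58 → (20,58,10)

20,58,10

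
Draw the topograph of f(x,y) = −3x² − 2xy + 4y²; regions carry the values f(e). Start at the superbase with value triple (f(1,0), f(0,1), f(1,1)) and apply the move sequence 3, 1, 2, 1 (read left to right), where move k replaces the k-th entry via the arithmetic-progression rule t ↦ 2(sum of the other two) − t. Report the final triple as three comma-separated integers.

start (-3,4,-1) = (f(1,0),f(0,1),f(1,1))
replace slot 3: 2·((-3)+4) − (-1) = 3 → (-3,4,3)
replace slot 1: 2·(4+3) − (-3) = 17 → (17,4,3)
replace slot 2: 2·(17+3) − 4 = 36 → (17,36,3)
replace slot 1: 2·(36+3) − 17 = 61 → (61,36,3)

61,36,3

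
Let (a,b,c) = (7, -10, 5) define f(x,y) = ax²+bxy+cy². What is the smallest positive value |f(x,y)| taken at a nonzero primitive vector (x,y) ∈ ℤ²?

translate: b→4 (≡-10 mod 14), so (7,-10,5)→(7,4,2)
flip: (7,4,2)→(2,-4,7)
translate: b→0 (≡-4 mod 4), so (2,-4,7)→(2,0,5)
reduced (well bottom): (2,0,5) with a≤c, −a<b≤a
well minimum = a = 2

2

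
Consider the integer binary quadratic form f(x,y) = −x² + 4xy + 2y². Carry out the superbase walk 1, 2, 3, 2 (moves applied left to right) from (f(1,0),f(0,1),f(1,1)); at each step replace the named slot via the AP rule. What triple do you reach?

start (-1,2,5) = (f(1,0),f(0,1),f(1,1))
replace slot 1: 2·(2+5) − (-1) = 15 → (15,2,5)
replace slot 2: 2·(15+5) − 2 = 38 → (15,38,5)
replace slot 3: 2·(15+38) − 5 = 101 → (15,38,101)
replace slot 2: 2·(15+101) − 38 = 194 → (15,194,101)

15,194,101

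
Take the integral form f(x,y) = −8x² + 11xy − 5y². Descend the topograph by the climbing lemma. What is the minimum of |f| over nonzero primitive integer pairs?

translate: b→5 (≡-11 mod 16), so (8,-11,5)→(8,5,2)
flip: (8,5,2)→(2,-5,8)
translate: b→-1 (≡-5 mod 4), so (2,-5,8)→(2,-1,5)
reduced (well bottom): (2,-1,5) with a≤c, −a<b≤a
well minimum |f| = |-2| = 2 (negative-definite)

2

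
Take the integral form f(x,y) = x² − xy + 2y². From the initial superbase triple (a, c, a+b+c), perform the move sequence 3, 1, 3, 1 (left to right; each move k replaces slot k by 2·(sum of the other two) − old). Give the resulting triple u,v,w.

start (1,2,2) = (f(1,0),f(0,1),f(1,1))
replace slot 3: 2·(1+2) − 2 = 4 → (1,2,4)
replace slot 1: 2·(2+4) − 1 = 11 → (11,2,4)
replace slot 3: 2·(11+2) − 4 = 22 → (11,2,22)
replace slot 1: 2·(2+22) − 11 = 37 → (37,2,22)

37,2,22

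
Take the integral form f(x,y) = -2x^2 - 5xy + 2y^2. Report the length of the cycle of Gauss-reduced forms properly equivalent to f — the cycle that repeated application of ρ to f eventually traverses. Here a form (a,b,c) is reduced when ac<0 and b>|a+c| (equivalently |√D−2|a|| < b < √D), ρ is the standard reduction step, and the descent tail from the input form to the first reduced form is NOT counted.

D = 41, ⌊√D⌋ = 6
descent: ρ → (2,5,-2)  [lands on river]
river: ρ → (-2,3,4)
river: ρ → (4,5,-1)
river: ρ → (-1,5,4)
river: ρ → (4,3,-2)
river: ρ → (-2,5,2)
river: ρ → (2,3,-4)
river: ρ → (-4,5,1)
river: ρ → (1,5,-4)
river: ρ → (-4,3,2)
ρ-cycle length = 10 (tail of 1 descent step not counted)

10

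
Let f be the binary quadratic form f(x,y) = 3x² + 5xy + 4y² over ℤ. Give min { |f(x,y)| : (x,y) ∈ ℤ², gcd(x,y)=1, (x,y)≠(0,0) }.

translate: b→-1 (≡5 mod 6), so (3,5,4)→(3,-1,2)
flip: (3,-1,2)→(2,1,3)
reduced (well bottom): (2,1,3) with a≤c, −a<b≤a
well minimum = a = 2

2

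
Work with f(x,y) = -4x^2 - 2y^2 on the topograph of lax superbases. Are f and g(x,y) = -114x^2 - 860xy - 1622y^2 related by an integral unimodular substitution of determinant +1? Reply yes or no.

D₁ = -32, D₂ = -32
f is negative-definite; reduce −f:
−f: flip: (4,0,2)→(2,0,4)
−f: reduced (well bottom): (2,0,4) with a≤c, −a<b≤a
flip sign back: reduced form of f is (-2,0,-4)
g is negative-definite; reduce −g:
−g: translate: b→-52 (≡860 mod 228), so (114,860,1622)→(114,-52,6)
−g: flip: (114,-52,6)→(6,52,114)
−g: translate: b→4 (≡52 mod 12), so (6,52,114)→(6,4,2)
−g: flip: (6,4,2)→(2,-4,6)
−g: translate: b→0 (≡-4 mod 4), so (2,-4,6)→(2,0,4)
−g: reduced (well bottom): (2,0,4) with a≤c, −a<b≤a
flip sign back: reduced form of g is (-2,0,-4)
reduced forms (-2, 0, -4) vs (-2, 0, -4) ⇒ equivalent

yes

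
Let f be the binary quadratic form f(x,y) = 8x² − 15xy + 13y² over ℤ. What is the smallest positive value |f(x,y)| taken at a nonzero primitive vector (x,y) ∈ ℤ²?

translate: b→1 (≡-15 mod 16), so (8,-15,13)→(8,1,6)
flip: (8,1,6)→(6,-1,8)
reduced (well bottom): (6,-1,8) with a≤c, −a<b≤a
well minimum = a = 6

6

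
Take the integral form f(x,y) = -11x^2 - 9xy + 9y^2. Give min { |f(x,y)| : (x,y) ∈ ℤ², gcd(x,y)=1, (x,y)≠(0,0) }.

descent: ρ → (9,9,-11)  [lands on river]
river: ρ → (-11,13,7)
river: ρ → (7,15,-9)
river: ρ → (-9,21,1)
river: ρ → (1,21,-9)
river: ρ → (-9,15,7)
river: ρ → (7,13,-11)
river: ρ → (-11,9,9)
closes: descent 1, river 8
min |a| on river = 1

1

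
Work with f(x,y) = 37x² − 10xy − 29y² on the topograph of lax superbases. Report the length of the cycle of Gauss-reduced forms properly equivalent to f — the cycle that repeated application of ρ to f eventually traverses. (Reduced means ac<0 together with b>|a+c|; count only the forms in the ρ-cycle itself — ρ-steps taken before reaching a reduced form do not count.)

D = 4392, ⌊√D⌋ = 66
descent: ρ → (-29,10,37)  [lands on river]
river: ρ → (37,64,-2)
river: ρ → (-2,64,37)
river: ρ → (37,10,-29)
river: ρ → (-29,48,18)
river: ρ → (18,60,-11)
river: ρ → (-11,50,43)
river: ρ → (43,36,-18)
river: ρ → (-18,36,43)
river: ρ → (43,50,-11)
river: ρ → (-11,60,18)
river: ρ → (18,48,-29)
ρ-cycle length = 12 (tail of 1 descent step not counted)

12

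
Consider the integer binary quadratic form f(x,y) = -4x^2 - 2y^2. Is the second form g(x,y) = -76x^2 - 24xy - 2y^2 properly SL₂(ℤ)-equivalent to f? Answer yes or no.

D₁ = -32, D₂ = -32
f is negative-definite; reduce −f:
−f: flip: (4,0,2)→(2,0,4)
−f: reduced (well bottom): (2,0,4) with a≤c, −a<b≤a
flip sign back: reduced form of f is (-2,0,-4)
g is negative-definite; reduce −g:
−g: flip: (76,24,2)→(2,-24,76)
−g: translate: b→0 (≡-24 mod 4), so (2,-24,76)→(2,0,4)
−g: reduced (well bottom): (2,0,4) with a≤c, −a<b≤a
flip sign back: reduced form of g is (-2,0,-4)
reduced forms (-2, 0, -4) vs (-2, 0, -4) ⇒ equivalent

yes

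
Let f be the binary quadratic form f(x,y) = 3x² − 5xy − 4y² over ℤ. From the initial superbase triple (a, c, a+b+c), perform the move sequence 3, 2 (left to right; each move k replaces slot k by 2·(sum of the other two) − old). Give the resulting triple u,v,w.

start (3,-4,-6) = (f(1,0),f(0,1),f(1,1))
replace slot 3: 2·(3+(-4)) − (-6) = 4 → (3,-4,4)
replace slot 2: 2·(3+4) − (-4) = 18 → (3,18,4)

3,18,4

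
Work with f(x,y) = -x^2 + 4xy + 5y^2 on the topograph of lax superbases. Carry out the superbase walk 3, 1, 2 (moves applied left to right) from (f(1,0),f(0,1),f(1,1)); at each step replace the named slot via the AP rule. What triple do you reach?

start (-1,5,8) = (f(1,0),f(0,1),f(1,1))
replace slot 3: 2·((-1)+5) − 8 = 0 → (-1,5,0)
replace slot 1: 2·(5+0) − (-1) = 11 → (11,5,0)
replace slot 2: 2·(11+0) − 5 = 17 → (11,17,0)

11,17,0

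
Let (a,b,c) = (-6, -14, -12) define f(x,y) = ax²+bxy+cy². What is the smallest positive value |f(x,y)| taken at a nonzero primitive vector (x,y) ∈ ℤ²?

translate: b→2 (≡14 mod 12), so (6,14,12)→(6,2,4)
flip: (6,2,4)→(4,-2,6)
reduced (well bottom): (4,-2,6) with a≤c, −a<b≤a
well minimum |f| = |-4| = 4 (negative-definite)

4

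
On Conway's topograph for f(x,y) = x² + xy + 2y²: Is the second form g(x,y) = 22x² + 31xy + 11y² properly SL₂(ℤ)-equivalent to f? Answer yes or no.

D₁ = -7, D₂ = -7
f: reduced (well bottom): (1,1,2) with a≤c, −a<b≤a
g: translate: b→-13 (≡31 mod 44), so (22,31,11)→(22,-13,2)
g: flip: (22,-13,2)→(2,13,22)
g: translate: b→1 (≡13 mod 4), so (2,13,22)→(2,1,1)
g: flip: (2,1,1)→(1,-1,2)
g: translate: b→1 (≡-1 mod 2), so (1,-1,2)→(1,1,2)
g: reduced (well bottom): (1,1,2) with a≤c, −a<b≤a
reduced forms (1, 1, 2) vs (1, 1, 2) ⇒ equivalent

yes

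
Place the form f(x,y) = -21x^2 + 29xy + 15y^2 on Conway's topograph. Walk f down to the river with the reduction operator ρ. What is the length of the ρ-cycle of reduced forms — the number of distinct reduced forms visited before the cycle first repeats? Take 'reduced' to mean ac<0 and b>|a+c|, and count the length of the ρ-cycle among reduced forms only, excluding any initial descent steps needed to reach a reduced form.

D = 2101, ⌊√D⌋ = 45
river: ρ → (15,31,-19)
river: ρ → (-19,45,1)
river: ρ → (1,45,-19)
river: ρ → (-19,31,15)
river: ρ → (15,29,-21)
river: ρ → (-21,13,23)
river: ρ → (23,33,-11)
river: ρ → (-11,33,23)
river: ρ → (23,13,-21)
river: ρ → (-21,29,15)
ρ-cycle length = 10 (tail of 0 descent steps not counted)

10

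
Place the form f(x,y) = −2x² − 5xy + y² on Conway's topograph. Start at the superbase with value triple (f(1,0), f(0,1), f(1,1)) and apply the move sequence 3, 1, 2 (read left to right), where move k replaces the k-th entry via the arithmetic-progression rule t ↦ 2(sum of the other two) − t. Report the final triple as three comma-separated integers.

start (-2,1,-6) = (f(1,0),f(0,1),f(1,1))
replace slot 3: 2·((-2)+1) − (-6) = 4 → (-2,1,4)
replace slot 1: 2·(1+4) − (-2) = 12 → (12,1,4)
replace slot 2: 2·(12+4) − 1 = 31 → (12,31,4)

12,31,4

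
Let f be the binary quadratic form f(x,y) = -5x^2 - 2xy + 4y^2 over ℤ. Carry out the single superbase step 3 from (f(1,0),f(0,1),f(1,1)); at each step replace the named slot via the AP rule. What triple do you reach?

start (-5,4,-3) = (f(1,0),f(0,1),f(1,1))
replace slot 3: 2·((-5)+4) − (-3) = 1 → (-5,4,1)

-5,4,1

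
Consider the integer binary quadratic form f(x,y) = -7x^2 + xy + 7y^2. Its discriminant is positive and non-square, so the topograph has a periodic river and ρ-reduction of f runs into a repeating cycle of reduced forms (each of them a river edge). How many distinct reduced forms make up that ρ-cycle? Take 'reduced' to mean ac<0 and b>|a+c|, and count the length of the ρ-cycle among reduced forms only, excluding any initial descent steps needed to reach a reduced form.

D = 197, ⌊√D⌋ = 14
river: ρ → (7,13,-1)
river: ρ → (-1,13,7)
river: ρ → (7,1,-7)
river: ρ → (-7,13,1)
river: ρ → (1,13,-7)
river: ρ → (-7,1,7)
ρ-cycle length = 6 (tail of 0 descent steps not counted)

6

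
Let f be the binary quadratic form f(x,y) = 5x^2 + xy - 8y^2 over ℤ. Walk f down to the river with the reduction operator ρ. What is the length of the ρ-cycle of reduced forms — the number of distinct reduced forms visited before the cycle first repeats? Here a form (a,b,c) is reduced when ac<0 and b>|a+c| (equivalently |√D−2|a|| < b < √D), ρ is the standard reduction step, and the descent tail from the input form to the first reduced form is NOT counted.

D = 161, ⌊√D⌋ = 12
descent: ρ → (-8,-1,5)
descent: ρ → (5,11,-2)  [lands on river]
river: ρ → (-2,9,10)
river: ρ → (10,11,-1)
river: ρ → (-1,11,10)
river: ρ → (10,9,-2)
river: ρ → (-2,11,5)
river: ρ → (5,9,-4)
river: ρ → (-4,7,7)
river: ρ → (7,7,-4)
river: ρ → (-4,9,5)
ρ-cycle length = 10 (tail of 2 descent steps not counted)

10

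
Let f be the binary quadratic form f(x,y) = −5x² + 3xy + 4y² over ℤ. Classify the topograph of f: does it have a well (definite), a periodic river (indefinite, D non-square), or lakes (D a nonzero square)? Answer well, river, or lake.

D = b²−4ac = 3² − 4·(-5)·4 = 89
D > 0 non-square ⇒ indefinite ⇒ periodic river

river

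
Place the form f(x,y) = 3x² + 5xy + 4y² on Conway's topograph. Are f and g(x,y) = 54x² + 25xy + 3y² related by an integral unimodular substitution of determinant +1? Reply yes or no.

D₁ = -23, D₂ = -23
f: translate: b→-1 (≡5 mod 6), so (3,5,4)→(3,-1,2)
f: flip: (3,-1,2)→(2,1,3)
f: reduced (well bottom): (2,1,3) with a≤c, −a<b≤a
g: flip: (54,25,3)→(3,-25,54)
g: translate: b→-1 (≡-25 mod 6), so (3,-25,54)→(3,-1,2)
g: flip: (3,-1,2)→(2,1,3)
g: reduced (well bottom): (2,1,3) with a≤c, −a<b≤a
reduced forms (2, 1, 3) vs (2, 1, 3) ⇒ equivalent

yes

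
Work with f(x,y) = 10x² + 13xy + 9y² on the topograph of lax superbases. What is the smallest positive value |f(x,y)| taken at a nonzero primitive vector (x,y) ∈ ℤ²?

translate: b→-7 (≡13 mod 20), so (10,13,9)→(10,-7,6)
flip: (10,-7,6)→(6,7,10)
translate: b→-5 (≡7 mod 12), so (6,7,10)→(6,-5,9)
reduced (well bottom): (6,-5,9) with a≤c, −a<b≤a
well minimum = a = 6

6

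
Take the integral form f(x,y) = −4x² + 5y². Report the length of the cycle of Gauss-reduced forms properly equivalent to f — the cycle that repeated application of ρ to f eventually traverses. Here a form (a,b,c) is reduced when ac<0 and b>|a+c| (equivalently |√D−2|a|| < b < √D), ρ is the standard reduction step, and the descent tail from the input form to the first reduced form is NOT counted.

D = 80, ⌊√D⌋ = 8
descent: ρ → (5,0,-4)
descent: ρ → (-4,8,1)  [lands on river]
river: ρ → (1,8,-4)
ρ-cycle length = 2 (tail of 2 descent steps not counted)

2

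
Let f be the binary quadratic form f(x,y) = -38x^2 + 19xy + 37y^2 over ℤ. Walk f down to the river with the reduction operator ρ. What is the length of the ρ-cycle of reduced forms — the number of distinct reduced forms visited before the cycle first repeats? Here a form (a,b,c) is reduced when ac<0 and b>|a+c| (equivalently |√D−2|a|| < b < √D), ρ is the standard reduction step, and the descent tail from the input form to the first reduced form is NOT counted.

D = 5985, ⌊√D⌋ = 77
river: ρ → (37,55,-20)
river: ρ → (-20,65,22)
river: ρ → (22,67,-17)
river: ρ → (-17,69,18)
river: ρ → (18,75,-5)
river: ρ → (-5,75,18)
river: ρ → (18,69,-17)
river: ρ → (-17,67,22)
river: ρ → (22,65,-20)
river: ρ → (-20,55,37)
river: ρ → (37,19,-38)
river: ρ → (-38,57,18)
river: ρ → (18,51,-47)
river: ρ → (-47,43,22)
river: ρ → (22,45,-45)
river: ρ → (-45,45,22)
river: ρ → (22,43,-47)
river: ρ → (-47,51,18)
river: ρ → (18,57,-38)
river: ρ → (-38,19,37)
ρ-cycle length = 20 (tail of 0 descent steps not counted)

20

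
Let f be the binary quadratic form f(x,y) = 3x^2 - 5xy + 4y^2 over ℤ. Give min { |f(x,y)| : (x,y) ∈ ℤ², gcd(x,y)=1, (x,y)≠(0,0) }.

translate: b→1 (≡-5 mod 6), so (3,-5,4)→(3,1,2)
flip: (3,1,2)→(2,-1,3)
reduced (well bottom): (2,-1,3) with a≤c, −a<b≤a
well minimum = a = 2

2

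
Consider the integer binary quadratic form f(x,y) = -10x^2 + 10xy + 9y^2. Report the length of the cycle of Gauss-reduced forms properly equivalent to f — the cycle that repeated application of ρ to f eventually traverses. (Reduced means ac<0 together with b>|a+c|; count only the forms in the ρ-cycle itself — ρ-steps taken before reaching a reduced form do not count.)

D = 460, ⌊√D⌋ = 21
river: ρ → (9,8,-11)
river: ρ → (-11,14,6)
river: ρ → (6,10,-15)
river: ρ → (-15,20,1)
river: ρ → (1,20,-15)
river: ρ → (-15,10,6)
river: ρ → (6,14,-11)
river: ρ → (-11,8,9)
river: ρ → (9,10,-10)
river: ρ → (-10,10,9)
ρ-cycle length = 10 (tail of 0 descent steps not counted)

10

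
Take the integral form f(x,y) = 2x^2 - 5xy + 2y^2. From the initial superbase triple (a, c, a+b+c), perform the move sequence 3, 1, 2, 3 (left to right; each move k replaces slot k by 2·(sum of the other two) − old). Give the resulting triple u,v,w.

start (2,2,-1) = (f(1,0),f(0,1),f(1,1))
replace slot 3: 2·(2+2) − (-1) = 9 → (2,2,9)
replace slot 1: 2·(2+9) − 2 = 20 → (20,2,9)
replace slot 2: 2·(20+9) − 2 = 56 → (20,56,9)
replace slot 3: 2·(20+56) − 9 = 143 → (20,56,143)

20,56,143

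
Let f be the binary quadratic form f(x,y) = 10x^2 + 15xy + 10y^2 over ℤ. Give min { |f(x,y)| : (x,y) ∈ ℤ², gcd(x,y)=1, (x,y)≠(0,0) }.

translate: b→-5 (≡15 mod 20), so (10,15,10)→(10,-5,5)
flip: (10,-5,5)→(5,5,10)
reduced (well bottom): (5,5,10) with a≤c, −a<b≤a
well minimum = a = 5

5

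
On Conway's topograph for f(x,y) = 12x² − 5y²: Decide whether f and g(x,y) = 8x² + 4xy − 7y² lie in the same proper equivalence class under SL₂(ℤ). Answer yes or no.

D₁ = 240, D₂ = 240
river cycle of f (length 6): (-5, 10, 7), (7, 4, -8), (-8, 12, 3), (3, 12, -8), (-8, 4, 7), (7, 10, -5)
river cycle of g (length 6): (-7, 10, 5), (5, 10, -7), (-7, 4, 8), (8, 12, -3), (-3, 12, 8), (8, 4, -7)
cycles differ ⇒ inequivalent

no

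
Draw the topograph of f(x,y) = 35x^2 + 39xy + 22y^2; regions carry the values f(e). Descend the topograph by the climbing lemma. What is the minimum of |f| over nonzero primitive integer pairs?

translate: b→-31 (≡39 mod 70), so (35,39,22)→(35,-31,18)
flip: (35,-31,18)→(18,31,35)
translate: b→-5 (≡31 mod 36), so (18,31,35)→(18,-5,22)
reduced (well bottom): (18,-5,22) with a≤c, −a<b≤a
well minimum = a = 18

18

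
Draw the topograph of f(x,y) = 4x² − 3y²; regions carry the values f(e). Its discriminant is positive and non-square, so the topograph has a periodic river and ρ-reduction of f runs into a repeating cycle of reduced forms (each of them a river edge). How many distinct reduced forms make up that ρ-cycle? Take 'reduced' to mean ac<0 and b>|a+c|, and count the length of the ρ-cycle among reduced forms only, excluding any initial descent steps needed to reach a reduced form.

D = 48, ⌊√D⌋ = 6
descent: ρ → (-3,6,1)  [lands on river]
river: ρ → (1,6,-3)
ρ-cycle length = 2 (tail of 1 descent step not counted)

2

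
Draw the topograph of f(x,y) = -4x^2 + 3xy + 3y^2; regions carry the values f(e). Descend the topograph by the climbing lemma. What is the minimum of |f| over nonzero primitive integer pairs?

river: ρ → (3,3,-4)
river: ρ → (-4,5,2)
river: ρ → (2,7,-1)
river: ρ → (-1,7,2)
river: ρ → (2,5,-4)
river: ρ → (-4,3,3)
closes: descent 0, river 6
min |a| on river = 1

1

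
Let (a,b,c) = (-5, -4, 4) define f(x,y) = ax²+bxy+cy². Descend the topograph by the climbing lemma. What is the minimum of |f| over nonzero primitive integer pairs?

descent: ρ → (4,4,-5)  [lands on river]
river: ρ → (-5,6,3)
river: ρ → (3,6,-5)
river: ρ → (-5,4,4)
closes: descent 1, river 4
min |a| on river = 3

3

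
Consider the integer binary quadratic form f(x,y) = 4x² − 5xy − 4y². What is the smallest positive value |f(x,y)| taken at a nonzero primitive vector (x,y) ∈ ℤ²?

descent: ρ → (-4,5,4)  [lands on river]
river: ρ → (4,3,-5)
river: ρ → (-5,7,2)
river: ρ → (2,9,-1)
river: ρ → (-1,9,2)
river: ρ → (2,7,-5)
river: ρ → (-5,3,4)
river: ρ → (4,5,-4)
river: ρ → (-4,3,5)
river: ρ → (5,7,-2)
river: ρ → (-2,9,1)
river: ρ → (1,9,-2)
river: ρ → (-2,7,5)
river: ρ → (5,3,-4)
closes: descent 1, river 14
min |a| on river = 1

1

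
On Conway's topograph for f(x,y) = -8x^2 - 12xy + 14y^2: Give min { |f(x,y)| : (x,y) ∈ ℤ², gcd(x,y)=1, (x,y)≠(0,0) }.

descent: ρ → (14,12,-8)  [lands on river]
river: ρ → (-8,20,6)
river: ρ → (6,16,-14)
river: ρ → (-14,12,8)
river: ρ → (8,20,-6)
river: ρ → (-6,16,14)
closes: descent 1, river 6
min |a| on river = 6

6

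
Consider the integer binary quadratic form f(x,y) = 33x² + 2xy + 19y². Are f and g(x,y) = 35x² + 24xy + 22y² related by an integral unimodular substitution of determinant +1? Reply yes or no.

D₁ = -2504, D₂ = -2504
f: flip: (33,2,19)→(19,-2,33)
f: reduced (well bottom): (19,-2,33) with a≤c, −a<b≤a
g: flip: (35,24,22)→(22,-24,35)
g: translate: b→20 (≡-24 mod 44), so (22,-24,35)→(22,20,33)
g: reduced (well bottom): (22,20,33) with a≤c, −a<b≤a
reduced forms (19, -2, 33) vs (22, 20, 33) ⇒ inequivalent

no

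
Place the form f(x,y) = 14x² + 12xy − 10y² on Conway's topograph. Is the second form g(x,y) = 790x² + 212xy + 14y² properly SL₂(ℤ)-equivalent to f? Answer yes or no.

D₁ = 704, D₂ = 704
river cycle of f (length 8): (-10, 8, 16), (16, 24, -2), (-2, 24, 16), (16, 8, -10), (-10, 12, 14), (14, 16, -8), (-8, 16, 14), (14, 12, -10)
river cycle of g (length 8): (14, 12, -10), (-10, 8, 16), (16, 24, -2), (-2, 24, 16), (16, 8, -10), (-10, 12, 14), (14, 16, -8), (-8, 16, 14)
cycles coincide ⇒ equivalent

yes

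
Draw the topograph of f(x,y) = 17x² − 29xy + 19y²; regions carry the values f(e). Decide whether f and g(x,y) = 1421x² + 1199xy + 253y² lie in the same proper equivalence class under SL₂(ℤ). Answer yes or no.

D₁ = -451, D₂ = -451
f: translate: b→5 (≡-29 mod 34), so (17,-29,19)→(17,5,7)
f: flip: (17,5,7)→(7,-5,17)
f: reduced (well bottom): (7,-5,17) with a≤c, −a<b≤a
g: flip: (1421,1199,253)→(253,-1199,1421)
g: translate: b→-187 (≡-1199 mod 506), so (253,-1199,1421)→(253,-187,35)
g: flip: (253,-187,35)→(35,187,253)
g: translate: b→-23 (≡187 mod 70), so (35,187,253)→(35,-23,7)
g: flip: (35,-23,7)→(7,23,35)
g: translate: b→-5 (≡23 mod 14), so (7,23,35)→(7,-5,17)
g: reduced (well bottom): (7,-5,17) with a≤c, −a<b≤a
reduced forms (7, -5, 17) vs (7, -5, 17) ⇒ equivalent

yes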